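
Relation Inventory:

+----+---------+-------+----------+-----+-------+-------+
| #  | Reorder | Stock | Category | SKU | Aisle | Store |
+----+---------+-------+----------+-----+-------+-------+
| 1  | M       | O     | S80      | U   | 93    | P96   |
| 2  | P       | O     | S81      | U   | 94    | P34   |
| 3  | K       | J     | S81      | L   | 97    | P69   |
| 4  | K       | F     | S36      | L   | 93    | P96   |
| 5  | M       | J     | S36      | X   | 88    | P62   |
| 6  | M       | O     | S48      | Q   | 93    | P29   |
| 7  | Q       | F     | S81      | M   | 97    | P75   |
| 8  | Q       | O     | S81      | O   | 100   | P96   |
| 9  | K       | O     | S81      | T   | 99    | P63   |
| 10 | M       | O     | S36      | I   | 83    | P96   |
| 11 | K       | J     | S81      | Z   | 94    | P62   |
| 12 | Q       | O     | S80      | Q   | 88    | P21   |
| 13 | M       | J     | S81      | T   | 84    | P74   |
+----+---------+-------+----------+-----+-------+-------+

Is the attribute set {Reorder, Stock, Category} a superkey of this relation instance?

Rows 3 and 11 have the same {Reorder, Stock, Category} value (Reorder=K, Stock=J, Category=S81) but are distinct tuples, so {Reorder, Stock, Category} does not determine every attribute — not a superkey.

No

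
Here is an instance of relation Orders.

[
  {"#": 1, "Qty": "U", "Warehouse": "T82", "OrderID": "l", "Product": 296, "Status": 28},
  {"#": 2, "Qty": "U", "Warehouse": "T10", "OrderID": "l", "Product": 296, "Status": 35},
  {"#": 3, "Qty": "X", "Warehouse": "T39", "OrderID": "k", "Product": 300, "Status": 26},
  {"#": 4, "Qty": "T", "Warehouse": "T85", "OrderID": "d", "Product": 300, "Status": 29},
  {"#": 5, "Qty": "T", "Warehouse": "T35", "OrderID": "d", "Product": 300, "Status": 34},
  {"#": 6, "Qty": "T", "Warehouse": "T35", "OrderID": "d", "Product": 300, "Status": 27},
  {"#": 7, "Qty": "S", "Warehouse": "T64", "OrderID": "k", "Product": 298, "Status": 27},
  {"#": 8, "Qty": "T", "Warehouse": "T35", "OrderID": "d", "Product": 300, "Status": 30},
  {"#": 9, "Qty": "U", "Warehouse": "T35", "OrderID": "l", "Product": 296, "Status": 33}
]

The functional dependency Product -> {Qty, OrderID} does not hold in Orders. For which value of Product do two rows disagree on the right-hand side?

300

Product=296: rows 1, 2, 9 → {Qty,OrderID} = (U, l), (U, l), (U, l) ✓
Product=300: rows 3, 4, 5, 6, 8 → {Qty,OrderID} takes values {(X, k), (T, d)} — violation
Product=298: row 7 → {Qty,OrderID} = (S, k) ✓
The only Product value with inconsistent RHS is Product=300.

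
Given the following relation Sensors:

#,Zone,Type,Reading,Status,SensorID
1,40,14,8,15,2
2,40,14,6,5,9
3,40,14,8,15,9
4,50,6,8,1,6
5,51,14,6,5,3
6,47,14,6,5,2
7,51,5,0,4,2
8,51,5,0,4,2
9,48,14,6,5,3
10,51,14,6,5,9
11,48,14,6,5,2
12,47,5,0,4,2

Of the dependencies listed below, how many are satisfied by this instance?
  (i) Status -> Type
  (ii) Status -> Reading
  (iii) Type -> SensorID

(i) Status -> Type: every LHS value maps to a single RHS value — holds.
(ii) Status -> Reading: every LHS value maps to a single RHS value — holds.
(iii) Type -> SensorID: Type=14: rows 1, 2, 3, 5, 6, 9, 10, 11 → SensorID takes values {2, 9, 3} — violation — fails.
2 of the 3 dependencies hold.

2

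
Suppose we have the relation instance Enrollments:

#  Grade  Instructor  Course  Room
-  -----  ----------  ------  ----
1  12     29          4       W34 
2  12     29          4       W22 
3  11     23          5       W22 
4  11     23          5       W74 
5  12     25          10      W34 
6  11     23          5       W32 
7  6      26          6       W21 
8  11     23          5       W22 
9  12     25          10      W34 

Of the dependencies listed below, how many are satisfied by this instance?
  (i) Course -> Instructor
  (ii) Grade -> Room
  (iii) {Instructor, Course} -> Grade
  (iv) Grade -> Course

(i) Course -> Instructor: every LHS value maps to a single RHS value — holds.
(ii) Grade -> Room: Grade=12: rows 1, 2, 5, 9 → Room takes values {W34, W22} — violation; Grade=11: rows 3, 4, 6, 8 → Room takes values {W22, W74, W32} — violation — fails.
(iii) {Instructor, Course} -> Grade: every LHS value maps to a single RHS value — holds.
(iv) Grade -> Course: Grade=12: rows 1, 2, 5, 9 → Course takes values {4, 10} — violation — fails.
2 of the 4 dependencies hold.

2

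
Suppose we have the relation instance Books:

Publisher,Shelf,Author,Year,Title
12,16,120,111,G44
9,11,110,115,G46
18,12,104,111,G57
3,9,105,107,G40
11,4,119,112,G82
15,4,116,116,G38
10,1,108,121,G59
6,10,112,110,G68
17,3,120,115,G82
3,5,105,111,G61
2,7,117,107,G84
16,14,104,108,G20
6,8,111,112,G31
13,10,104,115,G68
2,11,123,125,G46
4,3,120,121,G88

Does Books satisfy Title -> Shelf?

Title=G44: 1 row → Shelf = 16 ✓
Title=G46: 2 rows → Shelf = 11, 11 ✓
Title=G57: 1 row → Shelf = 12 ✓
Title=G40: 1 row → Shelf = 9 ✓
Title=G82: 2 rows → Shelf takes values {4, 3} — violation
Title=G38: 1 row → Shelf = 4 ✓
Title=G59: 1 row → Shelf = 1 ✓
Title=G68: 2 rows → Shelf = 10, 10 ✓
Title=G61: 1 row → Shelf = 5 ✓
Title=G84: 1 row → Shelf = 7 ✓
Title=G20: 1 row → Shelf = 14 ✓
Title=G31: 1 row → Shelf = 8 ✓
Title=G88: 1 row → Shelf = 3 ✓
Two rows agree on Title but differ on Shelf, so Title -> Shelf does not hold.

No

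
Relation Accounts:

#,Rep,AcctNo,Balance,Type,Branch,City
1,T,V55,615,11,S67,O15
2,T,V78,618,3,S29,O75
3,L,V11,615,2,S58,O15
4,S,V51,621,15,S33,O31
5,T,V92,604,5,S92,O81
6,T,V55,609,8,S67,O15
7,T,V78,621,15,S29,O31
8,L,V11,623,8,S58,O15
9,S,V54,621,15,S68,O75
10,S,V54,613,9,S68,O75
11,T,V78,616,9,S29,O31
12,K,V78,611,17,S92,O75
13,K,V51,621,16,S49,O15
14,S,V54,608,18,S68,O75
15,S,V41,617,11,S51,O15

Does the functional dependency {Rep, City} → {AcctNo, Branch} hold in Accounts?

Yes

(Rep=T, City=O15): rows 1, 6 → {AcctNo,Branch} = (V55, S67), (V55, S67) ✓
(Rep=T, City=O75): row 2 → {AcctNo,Branch} = (V78, S29) ✓
(Rep=L, City=O15): rows 3, 8 → {AcctNo,Branch} = (V11, S58), (V11, S58) ✓
(Rep=S, City=O31): row 4 → {AcctNo,Branch} = (V51, S33) ✓
(Rep=T, City=O81): row 5 → {AcctNo,Branch} = (V92, S92) ✓
(Rep=T, City=O31): rows 7, 11 → {AcctNo,Branch} = (V78, S29), (V78, S29) ✓
(Rep=S, City=O75): rows 9, 10, 14 → {AcctNo,Branch} = (V54, S68), (V54, S68), (V54, S68) ✓
(Rep=K, City=O75): row 12 → {AcctNo,Branch} = (V78, S92) ✓
(Rep=K, City=O15): row 13 → {AcctNo,Branch} = (V51, S49) ✓
(Rep=S, City=O15): row 15 → {AcctNo,Branch} = (V41, S51) ✓
Every {Rep, City} value is associated with a single {AcctNo, Branch} value, so {Rep, City} → {AcctNo, Branch} holds.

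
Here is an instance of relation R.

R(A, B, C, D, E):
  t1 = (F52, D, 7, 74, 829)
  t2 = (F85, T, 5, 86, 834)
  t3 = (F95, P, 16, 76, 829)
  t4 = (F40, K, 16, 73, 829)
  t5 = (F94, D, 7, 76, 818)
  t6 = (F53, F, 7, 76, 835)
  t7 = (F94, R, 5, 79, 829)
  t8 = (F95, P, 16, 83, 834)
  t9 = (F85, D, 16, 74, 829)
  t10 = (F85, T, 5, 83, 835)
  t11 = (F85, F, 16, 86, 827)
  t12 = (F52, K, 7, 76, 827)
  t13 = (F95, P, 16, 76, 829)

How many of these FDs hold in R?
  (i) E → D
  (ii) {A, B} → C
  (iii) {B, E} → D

(i) E → D: E=829: rows 1, 3, 4, 7, 9, 13 → D takes values {74, 76, 73, 79} — violation; E=834: rows 2, 8 → D takes values {86, 83} — violation; E=835: rows 6, 10 → D takes values {76, 83} — violation; E=827: rows 11, 12 → D takes values {86, 76} — violation — fails.
(ii) {A, B} → C: every LHS value maps to a single RHS value — holds.
(iii) {B, E} → D: every LHS value maps to a single RHS value — holds.
2 of the 3 dependencies hold.

2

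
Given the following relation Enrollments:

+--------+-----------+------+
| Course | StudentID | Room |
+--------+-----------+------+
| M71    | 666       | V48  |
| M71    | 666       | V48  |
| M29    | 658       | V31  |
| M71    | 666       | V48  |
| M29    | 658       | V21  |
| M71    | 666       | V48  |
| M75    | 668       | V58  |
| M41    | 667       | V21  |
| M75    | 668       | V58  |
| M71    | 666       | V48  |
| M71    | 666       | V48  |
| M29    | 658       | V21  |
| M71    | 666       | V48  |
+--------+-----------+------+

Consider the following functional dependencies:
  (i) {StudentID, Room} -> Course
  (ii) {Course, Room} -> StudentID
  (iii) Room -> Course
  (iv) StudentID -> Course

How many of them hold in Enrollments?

3

(i) {StudentID, Room} -> Course: every LHS value maps to a single RHS value — holds.
(ii) {Course, Room} -> StudentID: every LHS value maps to a single RHS value — holds.
(iii) Room -> Course: Room=V21: 3 rows → Course takes values {M29, M41} — violation — fails.
(iv) StudentID -> Course: every LHS value maps to a single RHS value — holds.
3 of the 4 dependencies hold.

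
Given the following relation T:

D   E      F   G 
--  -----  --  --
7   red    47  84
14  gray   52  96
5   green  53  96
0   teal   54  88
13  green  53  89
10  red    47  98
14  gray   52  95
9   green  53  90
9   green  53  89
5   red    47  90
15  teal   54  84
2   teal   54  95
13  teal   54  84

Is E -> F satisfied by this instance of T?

Yes

E=red: 3 rows → F = 47, 47, 47 ✓
E=gray: 2 rows → F = 52, 52 ✓
E=green: 4 rows → F = 53, 53, 53, 53 ✓
E=teal: 4 rows → F = 54, 54, 54, 54 ✓
Every E value is associated with a single F value, so E -> F holds.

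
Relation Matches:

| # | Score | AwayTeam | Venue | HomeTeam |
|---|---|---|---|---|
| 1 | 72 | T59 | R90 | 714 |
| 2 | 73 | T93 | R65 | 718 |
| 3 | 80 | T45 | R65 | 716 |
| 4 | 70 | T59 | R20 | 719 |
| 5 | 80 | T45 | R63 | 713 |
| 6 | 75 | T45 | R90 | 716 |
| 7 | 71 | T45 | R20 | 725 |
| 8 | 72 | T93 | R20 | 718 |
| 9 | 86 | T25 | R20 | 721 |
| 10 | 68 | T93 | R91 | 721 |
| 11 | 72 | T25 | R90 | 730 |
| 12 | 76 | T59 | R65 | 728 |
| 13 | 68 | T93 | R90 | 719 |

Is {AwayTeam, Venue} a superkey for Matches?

All 13 rows have distinct {AwayTeam, Venue} values, so {AwayTeam, Venue} → (all attributes) holds and {AwayTeam, Venue} is a superkey.

Yes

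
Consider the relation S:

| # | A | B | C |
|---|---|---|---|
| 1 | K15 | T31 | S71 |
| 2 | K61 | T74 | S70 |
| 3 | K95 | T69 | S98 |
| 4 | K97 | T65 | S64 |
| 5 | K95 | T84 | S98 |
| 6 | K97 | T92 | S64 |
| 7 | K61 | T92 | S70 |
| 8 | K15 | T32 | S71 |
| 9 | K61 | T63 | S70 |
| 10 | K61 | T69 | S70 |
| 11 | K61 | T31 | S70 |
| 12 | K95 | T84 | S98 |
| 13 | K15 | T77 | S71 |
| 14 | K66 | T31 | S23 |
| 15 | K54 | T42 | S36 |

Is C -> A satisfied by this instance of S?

C=S71: rows 1, 8, 13 → A = K15, K15, K15 ✓
C=S70: rows 2, 7, 9, 10, 11 → A = K61, K61, K61, K61, K61 ✓
C=S98: rows 3, 5, 12 → A = K95, K95, K95 ✓
C=S64: rows 4, 6 → A = K97, K97 ✓
C=S23: row 14 → A = K66 ✓
C=S36: row 15 → A = K54 ✓
Every C value is associated with a single A value, so C -> A holds.

Yes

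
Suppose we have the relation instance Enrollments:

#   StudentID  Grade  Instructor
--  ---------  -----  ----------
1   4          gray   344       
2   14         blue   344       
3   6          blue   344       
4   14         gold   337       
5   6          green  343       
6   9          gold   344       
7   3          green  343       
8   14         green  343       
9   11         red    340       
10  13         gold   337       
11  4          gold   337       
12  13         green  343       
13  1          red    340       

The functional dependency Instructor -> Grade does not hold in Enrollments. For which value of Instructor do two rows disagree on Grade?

344

Instructor=344: rows 1, 2, 3, 6 → Grade takes values {gray, blue, gold} — violation
Instructor=337: rows 4, 10, 11 → Grade = gold, gold, gold ✓
Instructor=343: rows 5, 7, 8, 12 → Grade = green, green, green, green ✓
Instructor=340: rows 9, 13 → Grade = red, red ✓
The only Instructor value with inconsistent Grade is Instructor=344.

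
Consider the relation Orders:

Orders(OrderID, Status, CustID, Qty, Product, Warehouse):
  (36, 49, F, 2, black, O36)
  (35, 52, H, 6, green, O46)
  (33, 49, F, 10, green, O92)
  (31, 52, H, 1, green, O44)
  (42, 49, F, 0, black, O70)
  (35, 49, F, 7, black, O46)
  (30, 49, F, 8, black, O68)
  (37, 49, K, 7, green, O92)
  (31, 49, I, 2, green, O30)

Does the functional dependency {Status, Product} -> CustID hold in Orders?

(Status=49, Product=black): 4 rows → CustID = F, F, F, F ✓
(Status=52, Product=green): 2 rows → CustID = H, H ✓
(Status=49, Product=green): 3 rows → CustID takes values {F, K, I} — violation
Two rows agree on {Status, Product} but differ on CustID, so {Status, Product} -> CustID does not hold.

No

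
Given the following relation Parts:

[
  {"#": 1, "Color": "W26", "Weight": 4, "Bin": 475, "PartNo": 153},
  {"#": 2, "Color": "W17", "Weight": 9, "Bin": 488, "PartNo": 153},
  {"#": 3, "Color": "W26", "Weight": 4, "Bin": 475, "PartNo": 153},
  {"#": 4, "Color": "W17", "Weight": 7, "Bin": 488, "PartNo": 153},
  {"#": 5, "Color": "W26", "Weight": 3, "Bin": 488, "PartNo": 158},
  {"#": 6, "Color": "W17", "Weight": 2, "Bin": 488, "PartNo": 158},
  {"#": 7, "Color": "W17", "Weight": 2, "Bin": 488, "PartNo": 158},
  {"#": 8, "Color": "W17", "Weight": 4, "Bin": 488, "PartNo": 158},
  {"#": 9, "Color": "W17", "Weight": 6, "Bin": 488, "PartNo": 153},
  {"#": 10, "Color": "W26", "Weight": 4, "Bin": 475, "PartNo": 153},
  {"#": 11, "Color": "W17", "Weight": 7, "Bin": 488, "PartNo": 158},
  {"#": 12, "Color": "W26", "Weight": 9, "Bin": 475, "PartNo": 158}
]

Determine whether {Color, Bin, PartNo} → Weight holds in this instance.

(Color=W26, Bin=475, PartNo=153): rows 1, 3, 10 → Weight = 4, 4, 4 ✓
(Color=W17, Bin=488, PartNo=153): rows 2, 4, 9 → Weight takes values {9, 7, 6} — violation
(Color=W26, Bin=488, PartNo=158): row 5 → Weight = 3 ✓
(Color=W17, Bin=488, PartNo=158): rows 6, 7, 8, 11 → Weight takes values {2, 4, 7} — violation
(Color=W26, Bin=475, PartNo=158): row 12 → Weight = 9 ✓
Two rows agree on {Color, Bin, PartNo} but differ on Weight, so {Color, Bin, PartNo} → Weight does not hold.

No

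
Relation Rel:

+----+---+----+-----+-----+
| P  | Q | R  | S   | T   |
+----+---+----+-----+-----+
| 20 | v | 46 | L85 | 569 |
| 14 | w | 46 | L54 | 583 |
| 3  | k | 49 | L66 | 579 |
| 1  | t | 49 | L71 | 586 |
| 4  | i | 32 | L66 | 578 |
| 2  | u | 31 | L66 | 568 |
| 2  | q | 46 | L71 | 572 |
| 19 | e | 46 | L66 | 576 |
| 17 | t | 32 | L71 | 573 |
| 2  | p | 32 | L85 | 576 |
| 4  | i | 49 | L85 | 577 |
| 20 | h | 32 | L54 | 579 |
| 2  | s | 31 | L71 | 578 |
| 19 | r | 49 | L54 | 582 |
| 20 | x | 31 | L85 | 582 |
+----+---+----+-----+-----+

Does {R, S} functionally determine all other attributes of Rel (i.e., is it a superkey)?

Yes

All 15 rows have distinct {R, S} values, so {R, S} → (all attributes) holds and {R, S} is a superkey.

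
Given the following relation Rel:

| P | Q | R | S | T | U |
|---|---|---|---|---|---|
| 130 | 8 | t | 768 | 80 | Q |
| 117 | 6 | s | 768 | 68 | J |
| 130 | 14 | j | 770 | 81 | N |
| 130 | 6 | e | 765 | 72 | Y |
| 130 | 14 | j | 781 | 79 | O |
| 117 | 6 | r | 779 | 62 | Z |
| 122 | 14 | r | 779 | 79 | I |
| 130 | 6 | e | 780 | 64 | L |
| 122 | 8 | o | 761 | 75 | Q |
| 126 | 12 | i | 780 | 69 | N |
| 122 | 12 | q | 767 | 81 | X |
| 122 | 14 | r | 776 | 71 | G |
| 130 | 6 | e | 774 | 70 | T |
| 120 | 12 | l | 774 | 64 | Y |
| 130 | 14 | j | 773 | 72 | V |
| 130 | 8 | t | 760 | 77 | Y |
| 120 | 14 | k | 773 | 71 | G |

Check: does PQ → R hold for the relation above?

No

(P=130, Q=8): 2 rows → R = t, t ✓
(P=117, Q=6): 2 rows → R takes values {s, r} — violation
(P=130, Q=14): 3 rows → R = j, j, j ✓
(P=130, Q=6): 3 rows → R = e, e, e ✓
(P=122, Q=14): 2 rows → R = r, r ✓
(P=122, Q=8): 1 row → R = o ✓
(P=126, Q=12): 1 row → R = i ✓
(P=122, Q=12): 1 row → R = q ✓
(P=120, Q=12): 1 row → R = l ✓
(P=120, Q=14): 1 row → R = k ✓
Two rows agree on PQ but differ on R, so PQ → R does not hold.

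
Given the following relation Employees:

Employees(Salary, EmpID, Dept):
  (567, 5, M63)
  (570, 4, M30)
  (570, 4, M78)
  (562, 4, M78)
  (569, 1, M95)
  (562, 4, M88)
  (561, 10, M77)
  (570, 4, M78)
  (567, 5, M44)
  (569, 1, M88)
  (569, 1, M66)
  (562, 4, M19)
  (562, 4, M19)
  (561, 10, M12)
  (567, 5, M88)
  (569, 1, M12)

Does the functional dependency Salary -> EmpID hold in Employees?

Yes

Salary=567: 3 rows → EmpID = 5, 5, 5 ✓
Salary=570: 3 rows → EmpID = 4, 4, 4 ✓
Salary=562: 4 rows → EmpID = 4, 4, 4, 4 ✓
Salary=569: 4 rows → EmpID = 1, 1, 1, 1 ✓
Salary=561: 2 rows → EmpID = 10, 10 ✓
Every Salary value is associated with a single EmpID value, so Salary -> EmpID holds.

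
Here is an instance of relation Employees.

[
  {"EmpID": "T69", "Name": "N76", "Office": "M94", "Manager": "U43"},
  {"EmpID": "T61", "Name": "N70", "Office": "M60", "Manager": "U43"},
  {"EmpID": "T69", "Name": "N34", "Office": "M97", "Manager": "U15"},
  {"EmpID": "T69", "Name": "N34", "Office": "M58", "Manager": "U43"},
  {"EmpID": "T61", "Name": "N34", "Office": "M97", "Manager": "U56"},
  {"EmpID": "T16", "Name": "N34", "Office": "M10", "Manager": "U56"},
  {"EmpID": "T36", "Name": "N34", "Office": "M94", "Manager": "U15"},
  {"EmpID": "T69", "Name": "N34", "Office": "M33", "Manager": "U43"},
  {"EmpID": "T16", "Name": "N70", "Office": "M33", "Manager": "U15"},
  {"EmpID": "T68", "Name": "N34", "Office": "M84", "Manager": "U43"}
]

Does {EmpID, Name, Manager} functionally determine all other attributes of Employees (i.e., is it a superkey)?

No

Two distinct rows share (EmpID=T69, Name=N34, Manager=U43), so {EmpID, Name, Manager} does not determine every attribute — not a superkey.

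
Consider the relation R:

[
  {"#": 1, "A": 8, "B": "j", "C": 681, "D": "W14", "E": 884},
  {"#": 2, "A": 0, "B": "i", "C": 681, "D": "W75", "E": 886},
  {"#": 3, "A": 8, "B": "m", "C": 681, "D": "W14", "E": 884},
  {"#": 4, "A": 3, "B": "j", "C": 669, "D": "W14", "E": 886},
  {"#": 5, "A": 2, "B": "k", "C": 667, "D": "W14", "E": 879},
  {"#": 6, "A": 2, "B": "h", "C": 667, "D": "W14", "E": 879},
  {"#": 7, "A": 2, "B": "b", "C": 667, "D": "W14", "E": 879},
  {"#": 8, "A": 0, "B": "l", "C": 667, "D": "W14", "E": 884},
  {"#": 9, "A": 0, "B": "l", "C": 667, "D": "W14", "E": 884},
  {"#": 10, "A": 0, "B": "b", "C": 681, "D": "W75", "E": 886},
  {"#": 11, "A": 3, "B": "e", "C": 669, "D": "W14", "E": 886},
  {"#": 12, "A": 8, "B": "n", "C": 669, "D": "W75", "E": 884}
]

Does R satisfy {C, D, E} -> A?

(C=681, D=W14, E=884): rows 1, 3 → A = 8, 8 ✓
(C=681, D=W75, E=886): rows 2, 10 → A = 0, 0 ✓
(C=669, D=W14, E=886): rows 4, 11 → A = 3, 3 ✓
(C=667, D=W14, E=879): rows 5, 6, 7 → A = 2, 2, 2 ✓
(C=667, D=W14, E=884): rows 8, 9 → A = 0, 0 ✓
(C=669, D=W75, E=884): row 12 → A = 8 ✓
Every {C, D, E} value is associated with a single A value, so {C, D, E} -> A holds.

Yes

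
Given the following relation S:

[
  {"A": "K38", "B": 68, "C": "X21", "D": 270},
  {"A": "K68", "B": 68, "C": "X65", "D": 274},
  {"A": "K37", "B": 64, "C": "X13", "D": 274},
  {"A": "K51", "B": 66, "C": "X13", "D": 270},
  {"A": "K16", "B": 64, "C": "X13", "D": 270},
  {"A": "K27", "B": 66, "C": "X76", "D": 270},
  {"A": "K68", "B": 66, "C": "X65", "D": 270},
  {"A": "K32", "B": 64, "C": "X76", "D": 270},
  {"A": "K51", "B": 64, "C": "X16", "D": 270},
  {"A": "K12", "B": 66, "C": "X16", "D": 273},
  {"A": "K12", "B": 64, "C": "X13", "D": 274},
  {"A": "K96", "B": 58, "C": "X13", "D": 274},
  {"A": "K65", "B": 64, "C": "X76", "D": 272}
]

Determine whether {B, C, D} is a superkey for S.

No

Two distinct rows share (B=64, C=X13, D=274), so {B, C, D} does not determine every attribute — not a superkey.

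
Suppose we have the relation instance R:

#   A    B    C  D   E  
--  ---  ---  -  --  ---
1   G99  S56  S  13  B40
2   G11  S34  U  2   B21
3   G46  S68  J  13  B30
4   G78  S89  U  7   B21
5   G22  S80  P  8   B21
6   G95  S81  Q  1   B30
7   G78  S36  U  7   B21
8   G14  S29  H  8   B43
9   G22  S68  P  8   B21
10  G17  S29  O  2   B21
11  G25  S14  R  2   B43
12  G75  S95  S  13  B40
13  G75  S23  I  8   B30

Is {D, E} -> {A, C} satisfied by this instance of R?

No

(D=13, E=B40): rows 1, 12 → {A,C} takes values {(G99, S), (G75, S)} — violation
(D=2, E=B21): rows 2, 10 → {A,C} takes values {(G11, U), (G17, O)} — violation
(D=13, E=B30): row 3 → {A,C} = (G46, J) ✓
(D=7, E=B21): rows 4, 7 → {A,C} = (G78, U), (G78, U) ✓
(D=8, E=B21): rows 5, 9 → {A,C} = (G22, P), (G22, P) ✓
(D=1, E=B30): row 6 → {A,C} = (G95, Q) ✓
(D=8, E=B43): row 8 → {A,C} = (G14, H) ✓
(D=2, E=B43): row 11 → {A,C} = (G25, R) ✓
(D=8, E=B30): row 13 → {A,C} = (G75, I) ✓
Two rows agree on {D, E} but differ on {A, C}, so {D, E} -> {A, C} does not hold.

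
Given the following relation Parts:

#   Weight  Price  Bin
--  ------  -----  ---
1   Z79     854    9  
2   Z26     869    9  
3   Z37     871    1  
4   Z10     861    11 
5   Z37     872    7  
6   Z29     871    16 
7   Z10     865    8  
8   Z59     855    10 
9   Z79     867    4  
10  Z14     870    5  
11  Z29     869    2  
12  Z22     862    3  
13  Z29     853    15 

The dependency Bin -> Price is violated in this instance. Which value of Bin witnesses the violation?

Bin=9: rows 1, 2 → Price takes values {854, 869} — violation
Bin=1: row 3 → Price = 871 ✓
Bin=11: row 4 → Price = 861 ✓
Bin=7: row 5 → Price = 872 ✓
Bin=16: row 6 → Price = 871 ✓
Bin=8: row 7 → Price = 865 ✓
Bin=10: row 8 → Price = 855 ✓
Bin=4: row 9 → Price = 867 ✓
Bin=5: row 10 → Price = 870 ✓
Bin=2: row 11 → Price = 869 ✓
Bin=3: row 12 → Price = 862 ✓
Bin=15: row 13 → Price = 853 ✓
The only Bin value with inconsistent Price is Bin=9.

9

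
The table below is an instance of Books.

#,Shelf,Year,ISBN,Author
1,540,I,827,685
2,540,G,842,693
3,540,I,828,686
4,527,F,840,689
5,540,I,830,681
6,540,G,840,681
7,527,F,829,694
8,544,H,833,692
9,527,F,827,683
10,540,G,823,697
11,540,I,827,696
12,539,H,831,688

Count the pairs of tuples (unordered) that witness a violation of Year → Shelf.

1

Year=I: all 4 rows agree on Shelf — 0 pairs.
Year=G: all 3 rows agree on Shelf — 0 pairs.
Year=F: all 3 rows agree on Shelf — 0 pairs.
Year=H: violating pairs (8,12) — 1 pair.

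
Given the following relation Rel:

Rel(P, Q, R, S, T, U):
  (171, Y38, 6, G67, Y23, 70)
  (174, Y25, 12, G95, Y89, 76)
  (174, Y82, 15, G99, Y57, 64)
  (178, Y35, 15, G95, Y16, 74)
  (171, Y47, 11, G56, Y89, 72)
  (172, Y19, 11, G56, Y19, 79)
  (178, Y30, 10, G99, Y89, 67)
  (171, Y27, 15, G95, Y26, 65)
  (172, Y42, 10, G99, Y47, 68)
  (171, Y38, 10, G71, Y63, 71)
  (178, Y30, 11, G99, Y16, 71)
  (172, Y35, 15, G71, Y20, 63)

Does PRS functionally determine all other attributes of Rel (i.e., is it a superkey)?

Yes

All 12 rows have distinct PRS values, so PRS → (all attributes) holds and PRS is a superkey.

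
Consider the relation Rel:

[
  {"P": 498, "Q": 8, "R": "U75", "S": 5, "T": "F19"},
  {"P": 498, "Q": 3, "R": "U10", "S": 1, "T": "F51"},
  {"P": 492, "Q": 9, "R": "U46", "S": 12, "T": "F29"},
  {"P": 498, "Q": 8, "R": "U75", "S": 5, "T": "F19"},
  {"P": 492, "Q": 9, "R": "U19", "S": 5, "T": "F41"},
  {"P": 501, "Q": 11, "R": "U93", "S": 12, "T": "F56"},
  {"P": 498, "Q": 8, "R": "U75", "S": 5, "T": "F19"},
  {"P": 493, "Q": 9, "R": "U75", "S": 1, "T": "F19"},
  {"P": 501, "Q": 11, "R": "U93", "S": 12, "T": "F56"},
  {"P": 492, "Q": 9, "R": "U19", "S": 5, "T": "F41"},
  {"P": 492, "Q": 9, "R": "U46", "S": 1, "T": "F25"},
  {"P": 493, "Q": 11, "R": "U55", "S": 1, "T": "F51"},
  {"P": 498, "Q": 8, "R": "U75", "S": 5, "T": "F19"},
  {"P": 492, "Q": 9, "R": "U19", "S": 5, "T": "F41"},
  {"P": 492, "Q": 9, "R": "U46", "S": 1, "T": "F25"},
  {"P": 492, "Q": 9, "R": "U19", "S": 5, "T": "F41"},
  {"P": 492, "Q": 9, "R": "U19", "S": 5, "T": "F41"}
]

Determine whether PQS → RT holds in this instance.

(P=498, Q=8, S=5): 4 rows → {R,T} = (U75, F19), (U75, F19), (U75, F19), (U75, F19) ✓
(P=498, Q=3, S=1): 1 row → {R,T} = (U10, F51) ✓
(P=492, Q=9, S=12): 1 row → {R,T} = (U46, F29) ✓
(P=492, Q=9, S=5): 5 rows → {R,T} = (U19, F41), (U19, F41), (U19, F41), (U19, F41), (U19, F41) ✓
(P=501, Q=11, S=12): 2 rows → {R,T} = (U93, F56), (U93, F56) ✓
(P=493, Q=9, S=1): 1 row → {R,T} = (U75, F19) ✓
(P=492, Q=9, S=1): 2 rows → {R,T} = (U46, F25), (U46, F25) ✓
(P=493, Q=11, S=1): 1 row → {R,T} = (U55, F51) ✓
Every PQS value is associated with a single RT value, so PQS → RT holds.

Yes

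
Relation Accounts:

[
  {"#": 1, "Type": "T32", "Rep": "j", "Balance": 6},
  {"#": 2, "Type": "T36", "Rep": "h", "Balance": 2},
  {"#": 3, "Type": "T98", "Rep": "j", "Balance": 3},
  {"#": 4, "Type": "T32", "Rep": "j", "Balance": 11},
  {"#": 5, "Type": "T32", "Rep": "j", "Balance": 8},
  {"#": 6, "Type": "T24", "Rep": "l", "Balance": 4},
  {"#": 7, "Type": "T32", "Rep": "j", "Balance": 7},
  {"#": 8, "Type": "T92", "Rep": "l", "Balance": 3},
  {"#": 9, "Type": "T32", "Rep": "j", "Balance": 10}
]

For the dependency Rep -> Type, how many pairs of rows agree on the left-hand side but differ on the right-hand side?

6

Rep=j: violating pairs (1,3), (3,4), (3,5), (3,7), (3,9) — 5 pairs.
Rep=l: violating pairs (6,8) — 1 pair.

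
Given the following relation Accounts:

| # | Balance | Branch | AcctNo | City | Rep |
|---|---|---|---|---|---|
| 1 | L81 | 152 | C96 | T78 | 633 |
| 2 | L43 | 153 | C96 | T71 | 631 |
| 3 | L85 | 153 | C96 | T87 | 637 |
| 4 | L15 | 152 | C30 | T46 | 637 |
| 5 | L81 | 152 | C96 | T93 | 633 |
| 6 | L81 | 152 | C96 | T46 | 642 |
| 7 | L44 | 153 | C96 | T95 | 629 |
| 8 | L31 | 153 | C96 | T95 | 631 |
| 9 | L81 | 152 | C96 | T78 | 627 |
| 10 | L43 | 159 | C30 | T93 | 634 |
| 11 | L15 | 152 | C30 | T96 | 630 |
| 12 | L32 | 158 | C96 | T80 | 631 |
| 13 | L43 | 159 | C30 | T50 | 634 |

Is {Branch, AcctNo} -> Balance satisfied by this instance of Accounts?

No

(Branch=152, AcctNo=C96): rows 1, 5, 6, 9 → Balance = L81, L81, L81, L81 ✓
(Branch=153, AcctNo=C96): rows 2, 3, 7, 8 → Balance takes values {L43, L85, L44, L31} — violation
(Branch=152, AcctNo=C30): rows 4, 11 → Balance = L15, L15 ✓
(Branch=159, AcctNo=C30): rows 10, 13 → Balance = L43, L43 ✓
(Branch=158, AcctNo=C96): row 12 → Balance = L32 ✓
Two rows agree on {Branch, AcctNo} but differ on Balance, so {Branch, AcctNo} -> Balance does not hold.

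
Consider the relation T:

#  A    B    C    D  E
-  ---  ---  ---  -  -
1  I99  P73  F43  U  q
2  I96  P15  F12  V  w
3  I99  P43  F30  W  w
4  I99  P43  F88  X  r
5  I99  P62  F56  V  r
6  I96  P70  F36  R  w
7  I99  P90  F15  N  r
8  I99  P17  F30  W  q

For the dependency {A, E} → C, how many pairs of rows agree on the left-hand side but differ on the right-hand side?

(A=I99, E=q): violating pairs (1,8) — 1 pair.
(A=I96, E=w): violating pairs (2,6) — 1 pair.
(A=I99, E=r): violating pairs (4,5), (4,7), (5,7) — 3 pairs.

5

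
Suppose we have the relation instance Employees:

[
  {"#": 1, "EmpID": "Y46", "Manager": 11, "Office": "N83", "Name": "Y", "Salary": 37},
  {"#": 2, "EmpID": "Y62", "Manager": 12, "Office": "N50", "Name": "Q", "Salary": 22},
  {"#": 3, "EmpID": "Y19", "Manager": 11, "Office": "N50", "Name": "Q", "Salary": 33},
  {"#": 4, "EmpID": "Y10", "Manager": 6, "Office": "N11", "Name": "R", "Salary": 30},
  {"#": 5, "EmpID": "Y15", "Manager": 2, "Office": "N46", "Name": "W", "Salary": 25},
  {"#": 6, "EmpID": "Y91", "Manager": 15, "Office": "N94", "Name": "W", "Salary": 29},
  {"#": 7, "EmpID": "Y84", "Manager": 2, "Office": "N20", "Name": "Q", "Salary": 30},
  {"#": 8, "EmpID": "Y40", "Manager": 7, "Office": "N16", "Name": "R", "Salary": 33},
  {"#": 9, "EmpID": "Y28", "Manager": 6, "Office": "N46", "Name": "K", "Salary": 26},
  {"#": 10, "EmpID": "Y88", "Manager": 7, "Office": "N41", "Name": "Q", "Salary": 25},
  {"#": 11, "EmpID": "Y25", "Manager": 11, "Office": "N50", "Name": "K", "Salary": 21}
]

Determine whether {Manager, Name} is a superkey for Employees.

All 11 rows have distinct {Manager, Name} values, so {Manager, Name} → (all attributes) holds and {Manager, Name} is a superkey.

Yes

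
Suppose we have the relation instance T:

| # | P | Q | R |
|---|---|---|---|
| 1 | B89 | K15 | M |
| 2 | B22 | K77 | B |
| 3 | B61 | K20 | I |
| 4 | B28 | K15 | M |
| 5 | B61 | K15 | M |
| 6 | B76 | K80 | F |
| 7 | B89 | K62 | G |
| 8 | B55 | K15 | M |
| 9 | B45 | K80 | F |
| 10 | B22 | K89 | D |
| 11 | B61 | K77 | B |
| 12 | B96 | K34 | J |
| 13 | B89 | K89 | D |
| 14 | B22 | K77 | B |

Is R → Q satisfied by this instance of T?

R=M: rows 1, 4, 5, 8 → Q = K15, K15, K15, K15 ✓
R=B: rows 2, 11, 14 → Q = K77, K77, K77 ✓
R=I: row 3 → Q = K20 ✓
R=F: rows 6, 9 → Q = K80, K80 ✓
R=G: row 7 → Q = K62 ✓
R=D: rows 10, 13 → Q = K89, K89 ✓
R=J: row 12 → Q = K34 ✓
Every R value is associated with a single Q value, so R → Q holds.

Yes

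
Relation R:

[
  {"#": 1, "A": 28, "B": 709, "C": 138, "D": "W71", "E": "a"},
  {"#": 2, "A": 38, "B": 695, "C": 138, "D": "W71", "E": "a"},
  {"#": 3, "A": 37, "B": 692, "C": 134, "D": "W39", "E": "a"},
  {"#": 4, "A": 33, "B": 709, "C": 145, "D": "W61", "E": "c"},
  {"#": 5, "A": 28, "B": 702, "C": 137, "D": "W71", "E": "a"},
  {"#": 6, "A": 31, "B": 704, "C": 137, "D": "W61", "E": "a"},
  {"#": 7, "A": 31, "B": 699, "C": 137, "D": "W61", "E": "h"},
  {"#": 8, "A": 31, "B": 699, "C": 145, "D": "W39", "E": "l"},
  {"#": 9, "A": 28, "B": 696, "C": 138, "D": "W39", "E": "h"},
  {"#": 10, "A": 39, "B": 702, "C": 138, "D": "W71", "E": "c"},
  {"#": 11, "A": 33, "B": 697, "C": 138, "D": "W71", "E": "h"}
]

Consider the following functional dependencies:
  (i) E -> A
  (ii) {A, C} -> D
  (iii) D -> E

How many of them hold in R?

0

(i) E -> A: E=a: rows 1, 2, 3, 5, 6 → A takes values {28, 38, 37, 31} — violation; E=c: rows 4, 10 → A takes values {33, 39} — violation; E=h: rows 7, 9, 11 → A takes values {31, 28, 33} — violation — fails.
(ii) {A, C} -> D: (A=28, C=138): rows 1, 9 → D takes values {W71, W39} — violation — fails.
(iii) D -> E: D=W71: rows 1, 2, 5, 10, 11 → E takes values {a, c, h} — violation; D=W39: rows 3, 8, 9 → E takes values {a, l, h} — violation; D=W61: rows 4, 6, 7 → E takes values {c, a, h} — violation — fails.
None of the 3 dependencies hold.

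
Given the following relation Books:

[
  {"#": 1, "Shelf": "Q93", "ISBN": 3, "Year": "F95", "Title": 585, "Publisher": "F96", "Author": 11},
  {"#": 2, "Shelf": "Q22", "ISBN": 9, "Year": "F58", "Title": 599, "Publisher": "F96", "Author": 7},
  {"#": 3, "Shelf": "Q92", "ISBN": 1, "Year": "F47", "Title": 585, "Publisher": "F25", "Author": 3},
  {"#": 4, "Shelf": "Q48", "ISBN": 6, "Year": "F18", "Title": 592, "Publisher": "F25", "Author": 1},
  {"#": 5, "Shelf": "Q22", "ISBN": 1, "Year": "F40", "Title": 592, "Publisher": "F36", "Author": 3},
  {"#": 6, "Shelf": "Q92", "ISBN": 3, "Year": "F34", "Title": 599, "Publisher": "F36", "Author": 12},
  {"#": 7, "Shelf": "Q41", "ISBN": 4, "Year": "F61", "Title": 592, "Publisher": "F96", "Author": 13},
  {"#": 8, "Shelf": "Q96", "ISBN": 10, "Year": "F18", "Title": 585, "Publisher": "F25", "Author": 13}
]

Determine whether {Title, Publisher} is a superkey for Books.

Rows 3 and 8 have the same {Title, Publisher} value (Title=585, Publisher=F25) but are distinct tuples, so {Title, Publisher} does not determine every attribute — not a superkey.

No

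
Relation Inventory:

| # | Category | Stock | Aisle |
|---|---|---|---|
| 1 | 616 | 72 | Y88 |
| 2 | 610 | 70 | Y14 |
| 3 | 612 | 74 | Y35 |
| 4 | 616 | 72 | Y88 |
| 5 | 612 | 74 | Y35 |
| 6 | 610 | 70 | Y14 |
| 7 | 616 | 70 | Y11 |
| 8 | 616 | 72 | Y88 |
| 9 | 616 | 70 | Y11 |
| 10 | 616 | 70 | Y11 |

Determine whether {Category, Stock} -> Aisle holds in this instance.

(Category=616, Stock=72): rows 1, 4, 8 → Aisle = Y88, Y88, Y88 ✓
(Category=610, Stock=70): rows 2, 6 → Aisle = Y14, Y14 ✓
(Category=612, Stock=74): rows 3, 5 → Aisle = Y35, Y35 ✓
(Category=616, Stock=70): rows 7, 9, 10 → Aisle = Y11, Y11, Y11 ✓
Every {Category, Stock} value is associated with a single Aisle value, so {Category, Stock} -> Aisle holds.

Yes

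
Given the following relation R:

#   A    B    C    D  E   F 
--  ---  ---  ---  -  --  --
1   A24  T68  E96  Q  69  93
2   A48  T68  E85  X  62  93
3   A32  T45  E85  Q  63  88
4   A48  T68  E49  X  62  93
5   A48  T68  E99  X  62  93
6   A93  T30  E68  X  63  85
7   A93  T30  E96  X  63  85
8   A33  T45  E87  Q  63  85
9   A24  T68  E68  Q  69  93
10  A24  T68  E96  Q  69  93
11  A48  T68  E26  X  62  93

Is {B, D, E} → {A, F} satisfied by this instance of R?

No

(B=T68, D=Q, E=69): rows 1, 9, 10 → {A,F} = (A24, 93), (A24, 93), (A24, 93) ✓
(B=T68, D=X, E=62): rows 2, 4, 5, 11 → {A,F} = (A48, 93), (A48, 93), (A48, 93), (A48, 93) ✓
(B=T45, D=Q, E=63): rows 3, 8 → {A,F} takes values {(A32, 88), (A33, 85)} — violation
(B=T30, D=X, E=63): rows 6, 7 → {A,F} = (A93, 85), (A93, 85) ✓
Two rows agree on {B, D, E} but differ on {A, F}, so {B, D, E} → {A, F} does not hold.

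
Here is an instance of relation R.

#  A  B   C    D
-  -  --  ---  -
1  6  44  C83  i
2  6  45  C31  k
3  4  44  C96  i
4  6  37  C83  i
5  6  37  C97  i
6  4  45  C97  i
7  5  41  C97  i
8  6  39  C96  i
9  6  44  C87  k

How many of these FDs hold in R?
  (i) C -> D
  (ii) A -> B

1

(i) C -> D: every LHS value maps to a single RHS value — holds.
(ii) A -> B: A=6: rows 1, 2, 4, 5, 8, 9 → B takes values {44, 45, 37, 39} — violation; A=4: rows 3, 6 → B takes values {44, 45} — violation — fails.
1 of the 2 dependencies holds.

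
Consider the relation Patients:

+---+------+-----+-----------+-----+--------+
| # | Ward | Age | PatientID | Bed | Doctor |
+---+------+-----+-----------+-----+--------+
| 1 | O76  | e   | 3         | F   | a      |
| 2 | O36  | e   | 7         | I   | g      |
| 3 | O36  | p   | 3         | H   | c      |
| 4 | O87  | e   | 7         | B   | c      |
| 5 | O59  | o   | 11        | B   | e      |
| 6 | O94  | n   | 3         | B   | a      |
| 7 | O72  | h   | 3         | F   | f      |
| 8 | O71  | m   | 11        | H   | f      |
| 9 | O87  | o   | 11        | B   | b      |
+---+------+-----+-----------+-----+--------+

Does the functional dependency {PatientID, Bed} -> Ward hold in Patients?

(PatientID=3, Bed=F): rows 1, 7 → Ward takes values {O76, O72} — violation
(PatientID=7, Bed=I): row 2 → Ward = O36 ✓
(PatientID=3, Bed=H): row 3 → Ward = O36 ✓
(PatientID=7, Bed=B): row 4 → Ward = O87 ✓
(PatientID=11, Bed=B): rows 5, 9 → Ward takes values {O59, O87} — violation
(PatientID=3, Bed=B): row 6 → Ward = O94 ✓
(PatientID=11, Bed=H): row 8 → Ward = O71 ✓
Two rows agree on {PatientID, Bed} but differ on Ward, so {PatientID, Bed} -> Ward does not hold.

No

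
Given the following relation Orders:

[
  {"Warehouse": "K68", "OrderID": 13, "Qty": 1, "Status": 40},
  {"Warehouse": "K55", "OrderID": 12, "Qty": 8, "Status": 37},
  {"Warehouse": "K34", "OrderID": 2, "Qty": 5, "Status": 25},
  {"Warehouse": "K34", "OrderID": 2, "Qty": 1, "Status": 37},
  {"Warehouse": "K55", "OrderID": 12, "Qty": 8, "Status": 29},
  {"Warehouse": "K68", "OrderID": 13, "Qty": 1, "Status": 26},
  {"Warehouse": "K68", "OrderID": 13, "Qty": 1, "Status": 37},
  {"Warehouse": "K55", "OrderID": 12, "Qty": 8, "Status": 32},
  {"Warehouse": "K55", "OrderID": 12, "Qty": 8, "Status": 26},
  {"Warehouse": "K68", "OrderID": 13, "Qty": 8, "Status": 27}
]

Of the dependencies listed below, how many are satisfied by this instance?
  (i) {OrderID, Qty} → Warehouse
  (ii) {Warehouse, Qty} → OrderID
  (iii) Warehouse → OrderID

3

(i) {OrderID, Qty} → Warehouse: every LHS value maps to a single RHS value — holds.
(ii) {Warehouse, Qty} → OrderID: every LHS value maps to a single RHS value — holds.
(iii) Warehouse → OrderID: every LHS value maps to a single RHS value — holds.
3 of the 3 dependencies hold.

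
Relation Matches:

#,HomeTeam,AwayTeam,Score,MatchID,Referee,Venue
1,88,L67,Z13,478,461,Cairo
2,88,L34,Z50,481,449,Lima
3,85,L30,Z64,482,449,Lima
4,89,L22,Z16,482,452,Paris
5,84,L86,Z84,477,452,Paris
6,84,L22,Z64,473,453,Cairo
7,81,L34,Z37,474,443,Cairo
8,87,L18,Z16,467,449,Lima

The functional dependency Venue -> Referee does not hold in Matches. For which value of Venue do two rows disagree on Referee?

Cairo

Venue=Cairo: rows 1, 6, 7 → Referee takes values {461, 453, 443} — violation
Venue=Lima: rows 2, 3, 8 → Referee = 449, 449, 449 ✓
Venue=Paris: rows 4, 5 → Referee = 452, 452 ✓
The only Venue value with inconsistent Referee is Venue=Cairo.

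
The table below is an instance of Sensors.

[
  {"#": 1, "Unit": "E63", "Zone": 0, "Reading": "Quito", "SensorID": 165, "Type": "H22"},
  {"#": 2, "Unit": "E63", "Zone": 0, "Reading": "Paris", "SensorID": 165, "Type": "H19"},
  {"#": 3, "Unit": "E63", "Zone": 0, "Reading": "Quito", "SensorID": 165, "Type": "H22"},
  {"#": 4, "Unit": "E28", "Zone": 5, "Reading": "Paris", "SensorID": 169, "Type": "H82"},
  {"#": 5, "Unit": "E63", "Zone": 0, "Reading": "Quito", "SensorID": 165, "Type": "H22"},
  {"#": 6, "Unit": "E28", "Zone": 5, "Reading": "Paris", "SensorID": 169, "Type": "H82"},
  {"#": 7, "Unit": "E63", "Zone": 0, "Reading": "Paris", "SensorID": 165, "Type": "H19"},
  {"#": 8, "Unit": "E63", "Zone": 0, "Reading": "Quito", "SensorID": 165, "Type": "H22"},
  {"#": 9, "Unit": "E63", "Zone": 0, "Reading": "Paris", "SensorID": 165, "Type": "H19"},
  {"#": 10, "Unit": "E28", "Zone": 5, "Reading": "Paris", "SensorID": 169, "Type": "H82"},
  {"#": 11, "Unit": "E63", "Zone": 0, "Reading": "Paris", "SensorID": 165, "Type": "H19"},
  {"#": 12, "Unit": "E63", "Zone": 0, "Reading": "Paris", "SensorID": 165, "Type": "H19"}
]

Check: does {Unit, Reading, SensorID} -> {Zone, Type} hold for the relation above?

(Unit=E63, Reading=Quito, SensorID=165): rows 1, 3, 5, 8 → {Zone,Type} = (0, H22), (0, H22), (0, H22), (0, H22) ✓
(Unit=E63, Reading=Paris, SensorID=165): rows 2, 7, 9, 11, 12 → {Zone,Type} = (0, H19), (0, H19), (0, H19), (0, H19), (0, H19) ✓
(Unit=E28, Reading=Paris, SensorID=169): rows 4, 6, 10 → {Zone,Type} = (5, H82), (5, H82), (5, H82) ✓
Every {Unit, Reading, SensorID} value is associated with a single {Zone, Type} value, so {Unit, Reading, SensorID} -> {Zone, Type} holds.

Yes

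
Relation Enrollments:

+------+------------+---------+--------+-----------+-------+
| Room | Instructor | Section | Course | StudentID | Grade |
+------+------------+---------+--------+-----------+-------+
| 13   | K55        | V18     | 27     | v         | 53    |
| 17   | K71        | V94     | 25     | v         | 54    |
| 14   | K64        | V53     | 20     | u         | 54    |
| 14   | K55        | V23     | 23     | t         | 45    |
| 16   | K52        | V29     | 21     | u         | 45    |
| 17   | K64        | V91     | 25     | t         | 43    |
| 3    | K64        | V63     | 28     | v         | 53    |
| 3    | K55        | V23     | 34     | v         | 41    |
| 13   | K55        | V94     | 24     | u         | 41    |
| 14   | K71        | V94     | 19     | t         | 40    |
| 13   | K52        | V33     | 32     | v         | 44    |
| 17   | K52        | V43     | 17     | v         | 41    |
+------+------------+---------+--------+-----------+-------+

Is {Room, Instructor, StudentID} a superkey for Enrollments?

All 12 rows have distinct {Room, Instructor, StudentID} values, so {Room, Instructor, StudentID} → (all attributes) holds and {Room, Instructor, StudentID} is a superkey.

Yes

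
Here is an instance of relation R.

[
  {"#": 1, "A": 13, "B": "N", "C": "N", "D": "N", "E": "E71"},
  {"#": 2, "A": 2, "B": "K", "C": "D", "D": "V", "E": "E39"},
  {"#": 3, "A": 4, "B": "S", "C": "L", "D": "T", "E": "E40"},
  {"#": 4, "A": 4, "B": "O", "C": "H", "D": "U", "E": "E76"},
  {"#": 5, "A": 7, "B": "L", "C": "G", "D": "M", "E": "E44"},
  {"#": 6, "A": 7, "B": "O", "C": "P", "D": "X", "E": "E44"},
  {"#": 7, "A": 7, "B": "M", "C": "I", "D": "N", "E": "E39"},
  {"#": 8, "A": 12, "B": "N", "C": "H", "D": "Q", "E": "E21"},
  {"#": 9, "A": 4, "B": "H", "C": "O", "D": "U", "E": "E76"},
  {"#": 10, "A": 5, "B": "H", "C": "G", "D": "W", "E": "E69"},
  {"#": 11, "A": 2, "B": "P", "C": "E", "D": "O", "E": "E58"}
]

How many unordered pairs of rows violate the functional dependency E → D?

E=E39: violating pairs (2,7) — 1 pair.
E=E76: all 2 rows agree on D — 0 pairs.
E=E44: violating pairs (5,6) — 1 pair.

2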